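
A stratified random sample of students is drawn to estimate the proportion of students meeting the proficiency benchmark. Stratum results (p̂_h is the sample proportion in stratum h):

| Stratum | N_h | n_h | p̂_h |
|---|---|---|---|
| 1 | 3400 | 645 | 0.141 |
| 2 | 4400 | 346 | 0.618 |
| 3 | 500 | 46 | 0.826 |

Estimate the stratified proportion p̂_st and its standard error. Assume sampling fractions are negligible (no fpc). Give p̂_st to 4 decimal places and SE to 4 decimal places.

N = 8300; stratum weights W_h = N_h/N.
p̂_st = Σ W_h p̂_h = (3400·0.141 + 4400·0.618 + 500·0.826)/8300 = 0.43513
V̂(p̂_st) = Σ W_h² p̂_h(1−p̂_h)/(n_h−1):
  stratum 1: (3400/8300)²·0.141·0.859/644 = 3.15594e-05
  stratum 2: (4400/8300)²·0.618·0.382/345 = 0.000192301
  stratum 3: (500/8300)²·0.826·0.174/45 = 1.15905e-05
V̂(p̂_st) = 0.000235451; SE = √V̂ = 0.0153444

p̂_st ≈ 0.4351, SE ≈ 0.0153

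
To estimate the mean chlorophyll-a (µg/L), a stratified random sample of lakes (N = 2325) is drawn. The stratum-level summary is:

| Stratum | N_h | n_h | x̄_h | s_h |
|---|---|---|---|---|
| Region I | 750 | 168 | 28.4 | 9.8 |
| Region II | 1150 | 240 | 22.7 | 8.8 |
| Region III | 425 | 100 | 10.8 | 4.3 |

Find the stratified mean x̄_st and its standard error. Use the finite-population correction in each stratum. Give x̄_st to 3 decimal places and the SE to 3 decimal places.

x̄_st ≈ 22.363, SE ≈ 0.337

x̄_st = Σ W_h x̄_h = (750·28.4 + 1150·22.7 + 425·10.8)/2325 = 22.36344
V̂(x̄_st) = Σ W_h² (1 − n_h/N_h) s_h²/n_h, with W_h = N_h/N and N = 2325:
  stratum Region I: (750/2325)²·(1 − 168/750)·9.8²/168 = 0.0461616
  stratum Region II: (1150/2325)²·(1 − 240/1150)·8.8²/240 = 0.0624665
  stratum Region III: (425/2325)²·(1 − 100/425)·4.3²/100 = 0.00472458
V̂(x̄_st) = 0.113353
SE(x̄_st) = √0.113353 = 0.336679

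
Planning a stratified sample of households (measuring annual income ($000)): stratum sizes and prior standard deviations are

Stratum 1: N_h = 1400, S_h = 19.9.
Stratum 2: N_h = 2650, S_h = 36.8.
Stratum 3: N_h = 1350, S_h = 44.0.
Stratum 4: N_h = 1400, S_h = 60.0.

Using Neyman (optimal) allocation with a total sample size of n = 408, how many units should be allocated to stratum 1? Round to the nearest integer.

42

Neyman allocation: n_h = n · N_h S_h / Σ N_i S_i, with n = 408.
  stratum 1: N_h·S_h = 1400·19.9 = 27860.00
  stratum 2: N_h·S_h = 2650·36.8 = 97520.00
  stratum 3: N_h·S_h = 1350·44.0 = 59400.00
  stratum 4: N_h·S_h = 1400·60.0 = 84000.00
Σ N_h S_h = 268780.00
n for stratum 1 = 408·27860.00/268780.00 = 42.291 → 42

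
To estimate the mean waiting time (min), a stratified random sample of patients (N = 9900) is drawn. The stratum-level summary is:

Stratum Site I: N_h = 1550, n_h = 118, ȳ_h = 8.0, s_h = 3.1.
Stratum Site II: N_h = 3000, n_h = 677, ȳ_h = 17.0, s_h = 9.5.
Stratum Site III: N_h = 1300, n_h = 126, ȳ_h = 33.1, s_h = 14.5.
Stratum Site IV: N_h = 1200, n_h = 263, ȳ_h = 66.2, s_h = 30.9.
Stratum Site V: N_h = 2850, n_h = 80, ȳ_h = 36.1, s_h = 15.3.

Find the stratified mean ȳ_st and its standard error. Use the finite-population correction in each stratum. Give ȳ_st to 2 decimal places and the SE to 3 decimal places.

ȳ_st ≈ 29.17, SE ≈ 0.561

ȳ_st = Σ W_h ȳ_h = (1550·8.0 + 3000·17.0 + 1300·33.1 + 1200·66.2 + 2850·36.1)/9900 = 29.16717
V̂(ȳ_st) = Σ W_h² (1 − n_h/N_h) s_h²/n_h, with W_h = N_h/N and N = 9900:
  stratum Site I: (1550/9900)²·(1 − 118/1550)·3.1²/118 = 0.00184436
  stratum Site II: (3000/9900)²·(1 − 677/3000)·9.5²/677 = 0.00947891
  stratum Site III: (1300/9900)²·(1 − 126/1300)·14.5²/126 = 0.025984
  stratum Site IV: (1200/9900)²·(1 − 263/1200)·30.9²/263 = 0.0416497
  stratum Site V: (2850/9900)²·(1 − 80/2850)·15.3²/80 = 0.235693
V̂(ȳ_st) = 0.31465
SE(ȳ_st) = √0.31465 = 0.560937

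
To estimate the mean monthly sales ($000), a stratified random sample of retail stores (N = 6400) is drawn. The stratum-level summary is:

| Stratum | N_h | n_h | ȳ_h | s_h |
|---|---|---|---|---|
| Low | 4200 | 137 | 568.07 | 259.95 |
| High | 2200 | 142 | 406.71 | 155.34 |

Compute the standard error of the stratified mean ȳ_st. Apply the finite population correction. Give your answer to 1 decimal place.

V̂(ȳ_st) = Σ W_h² (1 − n_h/N_h) s_h²/n_h, with W_h = N_h/N and N = 6400:
  stratum Low: (4200/6400)²·(1 − 137/4200)·259.95²/137 = 205.492
  stratum High: (2200/6400)²·(1 − 142/2200)·155.34²/142 = 18.7839
V̂(ȳ_st) = 224.276
SE(ȳ_st) = √224.276 = 14.9758

SE(ȳ_st) ≈ 15.0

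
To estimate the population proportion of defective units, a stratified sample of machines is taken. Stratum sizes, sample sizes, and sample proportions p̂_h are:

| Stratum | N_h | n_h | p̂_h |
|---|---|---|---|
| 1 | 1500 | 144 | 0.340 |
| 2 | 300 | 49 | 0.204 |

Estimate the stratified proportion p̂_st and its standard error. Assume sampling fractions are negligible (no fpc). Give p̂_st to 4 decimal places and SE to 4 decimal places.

N = 1800; stratum weights W_h = N_h/N.
p̂_st = Σ W_h p̂_h = (1500·0.340 + 300·0.204)/1800 = 0.31733
V̂(p̂_st) = Σ W_h² p̂_h(1−p̂_h)/(n_h−1):
  stratum 1: (1500/1800)²·0.340·0.660/143 = 0.00108974
  stratum 2: (300/1800)²·0.204·0.796/48 = 9.39722e-05
V̂(p̂_st) = 0.00118372; SE = √V̂ = 0.0344052

p̂_st ≈ 0.3173, SE ≈ 0.0344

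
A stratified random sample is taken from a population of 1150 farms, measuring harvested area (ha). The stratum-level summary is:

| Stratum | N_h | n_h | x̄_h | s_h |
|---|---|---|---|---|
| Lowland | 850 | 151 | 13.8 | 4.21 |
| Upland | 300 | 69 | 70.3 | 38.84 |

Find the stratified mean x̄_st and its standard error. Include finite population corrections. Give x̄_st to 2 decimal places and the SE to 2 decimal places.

x̄_st = Σ W_h x̄_h = (850·13.8 + 300·70.3)/1150 = 28.53913
V̂(x̄_st) = Σ W_h² (1 − n_h/N_h) s_h²/n_h, with W_h = N_h/N and N = 1150:
  stratum Lowland: (850/1150)²·(1 − 151/850)·4.21²/151 = 0.0527336
  stratum Upland: (300/1150)²·(1 − 69/300)·38.84²/69 = 1.14564
V̂(x̄_st) = 1.19837
SE(x̄_st) = √1.19837 = 1.0947

x̄_st ≈ 28.54, SE ≈ 1.09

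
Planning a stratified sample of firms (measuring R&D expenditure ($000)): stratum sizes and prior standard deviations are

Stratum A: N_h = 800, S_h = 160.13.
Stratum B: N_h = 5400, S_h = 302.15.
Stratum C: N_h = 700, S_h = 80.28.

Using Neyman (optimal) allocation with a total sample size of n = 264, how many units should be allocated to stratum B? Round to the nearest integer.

237

Neyman allocation: n_h = n · N_h S_h / Σ N_i S_i, with n = 264.
  stratum A: N_h·S_h = 800·160.13 = 128104.00
  stratum B: N_h·S_h = 5400·302.15 = 1631610.00
  stratum C: N_h·S_h = 700·80.28 = 56196.00
Σ N_h S_h = 1815910.00
n for stratum B = 264·1631610.00/1815910.00 = 237.206 → 237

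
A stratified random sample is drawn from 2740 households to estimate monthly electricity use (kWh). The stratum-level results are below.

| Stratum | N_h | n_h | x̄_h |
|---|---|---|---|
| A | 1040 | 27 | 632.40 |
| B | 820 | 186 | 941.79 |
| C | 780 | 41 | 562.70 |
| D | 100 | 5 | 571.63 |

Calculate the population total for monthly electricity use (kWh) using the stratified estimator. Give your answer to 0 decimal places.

τ̂_st ≈ 1926033

τ̂_st = Σ N_h x̄_h = 1040·632.40 + 820·941.79 + 780·562.70 + 100·571.63 = 1926033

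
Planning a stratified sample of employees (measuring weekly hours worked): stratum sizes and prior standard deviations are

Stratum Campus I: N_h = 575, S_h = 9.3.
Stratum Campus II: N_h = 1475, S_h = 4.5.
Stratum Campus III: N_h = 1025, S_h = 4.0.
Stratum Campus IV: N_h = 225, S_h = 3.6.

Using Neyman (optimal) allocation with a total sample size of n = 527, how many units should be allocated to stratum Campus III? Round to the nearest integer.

Neyman allocation: n_h = n · N_h S_h / Σ N_i S_i, with n = 527.
  stratum Campus I: N_h·S_h = 575·9.3 = 5347.50
  stratum Campus II: N_h·S_h = 1475·4.5 = 6637.50
  stratum Campus III: N_h·S_h = 1025·4.0 = 4100.00
  stratum Campus IV: N_h·S_h = 225·3.6 = 810.00
Σ N_h S_h = 16895.00
n for stratum Campus III = 527·4100.00/16895.00 = 127.890 → 128

128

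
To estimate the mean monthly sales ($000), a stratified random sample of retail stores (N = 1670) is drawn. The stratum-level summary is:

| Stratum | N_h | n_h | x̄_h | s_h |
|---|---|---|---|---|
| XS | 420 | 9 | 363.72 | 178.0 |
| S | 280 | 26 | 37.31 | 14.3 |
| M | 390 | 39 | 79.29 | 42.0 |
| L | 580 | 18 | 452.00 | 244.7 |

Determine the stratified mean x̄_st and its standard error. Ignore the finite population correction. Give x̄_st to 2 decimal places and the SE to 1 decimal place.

x̄_st = Σ W_h x̄_h = (420·363.72 + 280·37.31 + 390·79.29 + 580·452.00)/1670 = 273.22892
V̂(x̄_st) = Σ W_h² s_h²/n_h, with W_h = N_h/N and N = 1670:
  stratum XS: (420/1670)²·178.0²/9 = 222.671
  stratum S: (280/1670)²·14.3²/26 = 0.221096
  stratum M: (390/1670)²·42.0²/39 = 2.46678
  stratum L: (580/1670)²·244.7²/18 = 401.253
V̂(x̄_st) = 626.612
SE(x̄_st) = √626.612 = 25.0322

x̄_st ≈ 273.23, SE ≈ 25.0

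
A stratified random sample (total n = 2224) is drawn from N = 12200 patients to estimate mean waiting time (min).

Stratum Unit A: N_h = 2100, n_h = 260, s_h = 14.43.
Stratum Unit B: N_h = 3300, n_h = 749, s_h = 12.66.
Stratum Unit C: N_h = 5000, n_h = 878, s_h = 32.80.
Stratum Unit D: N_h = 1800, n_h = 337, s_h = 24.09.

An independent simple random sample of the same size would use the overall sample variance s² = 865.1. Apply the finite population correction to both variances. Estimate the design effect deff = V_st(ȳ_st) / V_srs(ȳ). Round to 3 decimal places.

V̂(ȳ_st) = Σ W_h² (1 − n_h/N_h) s_h²/n_h, with W_h = N_h/N and N = 12200:
  stratum Unit A: (2100/12200)²·(1 − 260/2100)·14.43²/260 = 0.0207911
  stratum Unit B: (3300/12200)²·(1 − 749/3300)·12.66²/749 = 0.0121029
  stratum Unit C: (5000/12200)²·(1 − 878/5000)·32.80²/878 = 0.169673
  stratum Unit D: (1800/12200)²·(1 − 337/1800)·24.09²/337 = 0.0304678
V_st = 0.233034
V_srs = (1 − 2224/12200)·865.1/2224 = 0.318074
deff = V_st / V_srs = 0.233034/0.318074 = 0.7326

deff ≈ 0.733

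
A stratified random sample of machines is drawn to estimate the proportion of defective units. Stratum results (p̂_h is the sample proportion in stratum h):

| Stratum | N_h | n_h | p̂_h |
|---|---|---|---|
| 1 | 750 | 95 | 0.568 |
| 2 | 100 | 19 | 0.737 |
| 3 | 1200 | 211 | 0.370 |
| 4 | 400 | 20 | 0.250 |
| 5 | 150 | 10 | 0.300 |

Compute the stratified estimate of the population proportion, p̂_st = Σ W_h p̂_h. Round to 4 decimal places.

N = 2600; stratum weights W_h = N_h/N.
p̂_st = Σ W_h p̂_h = (750·0.568 + 100·0.737 + 1200·0.370 + 400·0.250 + 150·0.300)/2600 = 0.41873

p̂_st ≈ 0.4187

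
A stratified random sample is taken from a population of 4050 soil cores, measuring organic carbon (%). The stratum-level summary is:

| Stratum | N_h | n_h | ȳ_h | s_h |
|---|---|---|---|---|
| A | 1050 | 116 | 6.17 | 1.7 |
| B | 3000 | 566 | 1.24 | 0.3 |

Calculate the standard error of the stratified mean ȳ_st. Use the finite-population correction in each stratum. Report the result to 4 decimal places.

SE(ȳ_st) ≈ 0.0395

V̂(ȳ_st) = Σ W_h² (1 − n_h/N_h) s_h²/n_h, with W_h = N_h/N and N = 4050:
  stratum A: (1050/4050)²·(1 − 116/1050)·1.7²/116 = 0.00148959
  stratum B: (3000/4050)²·(1 − 566/3000)·0.3²/566 = 7.07877e-05
V̂(ȳ_st) = 0.00156038
SE(ȳ_st) = √0.00156038 = 0.0395016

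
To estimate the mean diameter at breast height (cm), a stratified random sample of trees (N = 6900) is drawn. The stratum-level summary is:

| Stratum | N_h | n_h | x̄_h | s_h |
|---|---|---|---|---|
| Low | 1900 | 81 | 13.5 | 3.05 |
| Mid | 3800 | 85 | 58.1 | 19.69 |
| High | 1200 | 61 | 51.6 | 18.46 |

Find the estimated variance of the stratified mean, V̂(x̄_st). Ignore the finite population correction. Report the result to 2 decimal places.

V̂(x̄_st) = Σ W_h² s_h²/n_h, with W_h = N_h/N and N = 6900:
  stratum Low: (1900/6900)²·3.05²/81 = 0.00870811
  stratum Mid: (3800/6900)²·19.69²/85 = 1.38338
  stratum High: (1200/6900)²·18.46²/61 = 0.168965
V̂(x̄_st) = 1.56105

V̂(x̄_st) ≈ 1.56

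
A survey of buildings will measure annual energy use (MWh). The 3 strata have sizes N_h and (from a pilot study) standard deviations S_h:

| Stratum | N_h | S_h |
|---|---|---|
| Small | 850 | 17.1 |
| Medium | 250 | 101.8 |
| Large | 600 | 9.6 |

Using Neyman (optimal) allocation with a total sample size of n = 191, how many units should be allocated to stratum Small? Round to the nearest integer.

Neyman allocation: n_h = n · N_h S_h / Σ N_i S_i, with n = 191.
  stratum Small: N_h·S_h = 850·17.1 = 14535.00
  stratum Medium: N_h·S_h = 250·101.8 = 25450.00
  stratum Large: N_h·S_h = 600·9.6 = 5760.00
Σ N_h S_h = 45745.00
n for stratum Small = 191·14535.00/45745.00 = 60.688 → 61

61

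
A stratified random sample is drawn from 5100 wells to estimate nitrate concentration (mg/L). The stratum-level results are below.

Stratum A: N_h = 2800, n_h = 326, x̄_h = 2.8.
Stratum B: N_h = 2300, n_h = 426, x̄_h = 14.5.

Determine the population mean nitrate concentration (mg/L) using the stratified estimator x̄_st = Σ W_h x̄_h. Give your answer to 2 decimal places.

x̄_st ≈ 8.08

N = Σ N_h = 5100. Stratum weights W_h = N_h/N.
x̄_st = (2800·2.8 + 2300·14.5) / 5100 = 8.0765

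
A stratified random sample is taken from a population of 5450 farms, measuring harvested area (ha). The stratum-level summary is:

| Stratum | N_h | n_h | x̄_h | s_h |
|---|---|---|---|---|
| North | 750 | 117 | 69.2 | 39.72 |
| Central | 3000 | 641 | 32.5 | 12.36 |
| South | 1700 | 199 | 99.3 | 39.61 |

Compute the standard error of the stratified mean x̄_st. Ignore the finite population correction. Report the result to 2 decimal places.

V̂(x̄_st) = Σ W_h² s_h²/n_h, with W_h = N_h/N and N = 5450:
  stratum North: (750/5450)²·39.72²/117 = 0.255365
  stratum Central: (3000/5450)²·12.36²/641 = 0.0722152
  stratum South: (1700/5450)²·39.61²/199 = 0.767117
V̂(x̄_st) = 1.0947
SE(x̄_st) = √1.0947 = 1.04628

SE(x̄_st) ≈ 1.05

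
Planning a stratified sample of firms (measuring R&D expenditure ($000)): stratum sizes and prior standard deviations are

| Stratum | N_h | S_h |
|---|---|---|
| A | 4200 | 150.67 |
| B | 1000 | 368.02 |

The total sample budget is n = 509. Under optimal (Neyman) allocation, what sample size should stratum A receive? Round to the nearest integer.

322

Neyman allocation: n_h = n · N_h S_h / Σ N_i S_i, with n = 509.
  stratum A: N_h·S_h = 4200·150.67 = 632814.00
  stratum B: N_h·S_h = 1000·368.02 = 368020.00
Σ N_h S_h = 1000834.00
n for stratum A = 509·632814.00/1000834.00 = 321.834 → 322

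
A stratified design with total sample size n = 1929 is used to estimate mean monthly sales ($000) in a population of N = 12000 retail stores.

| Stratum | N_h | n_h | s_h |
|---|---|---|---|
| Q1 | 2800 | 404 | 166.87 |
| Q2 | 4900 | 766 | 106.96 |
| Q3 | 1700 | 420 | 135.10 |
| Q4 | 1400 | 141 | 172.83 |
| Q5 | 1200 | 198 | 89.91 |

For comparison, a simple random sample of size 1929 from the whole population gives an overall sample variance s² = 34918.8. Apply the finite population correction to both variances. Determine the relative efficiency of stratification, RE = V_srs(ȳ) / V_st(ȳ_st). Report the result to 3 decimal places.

RE ≈ 1.706

V̂(ȳ_st) = Σ W_h² (1 − n_h/N_h) s_h²/n_h, with W_h = N_h/N and N = 12000:
  stratum Q1: (2800/12000)²·(1 − 404/2800)·166.87²/404 = 3.21113
  stratum Q2: (4900/12000)²·(1 − 766/4900)·106.96²/766 = 2.10096
  stratum Q3: (1700/12000)²·(1 − 420/1700)·135.10²/420 = 0.656686
  stratum Q4: (1400/12000)²·(1 − 141/1400)·172.83²/141 = 2.59305
  stratum Q5: (1200/12000)²·(1 − 198/1200)·89.91²/198 = 0.340908
V_st = 8.90273
V_srs = (1 − 1929/12000)·34918.8/1929 = 15.1921
Relative efficiency = V_srs / V_st = 15.1921/8.90273 = 1.7065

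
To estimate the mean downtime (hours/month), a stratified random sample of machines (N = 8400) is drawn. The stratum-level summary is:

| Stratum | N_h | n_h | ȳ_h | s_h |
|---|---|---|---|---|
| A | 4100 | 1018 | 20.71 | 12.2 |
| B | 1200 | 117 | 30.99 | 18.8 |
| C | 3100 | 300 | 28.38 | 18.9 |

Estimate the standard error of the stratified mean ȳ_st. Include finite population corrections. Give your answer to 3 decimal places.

SE(ȳ_st) ≈ 0.478

V̂(ȳ_st) = Σ W_h² (1 − n_h/N_h) s_h²/n_h, with W_h = N_h/N and N = 8400:
  stratum A: (4100/8400)²·(1 − 1018/4100)·12.2²/1018 = 0.0261836
  stratum B: (1200/8400)²·(1 − 117/1200)·18.8²/117 = 0.0556392
  stratum C: (3100/8400)²·(1 − 300/3100)·18.9²/300 = 0.146475
V̂(ȳ_st) = 0.228298
SE(ȳ_st) = √0.228298 = 0.477805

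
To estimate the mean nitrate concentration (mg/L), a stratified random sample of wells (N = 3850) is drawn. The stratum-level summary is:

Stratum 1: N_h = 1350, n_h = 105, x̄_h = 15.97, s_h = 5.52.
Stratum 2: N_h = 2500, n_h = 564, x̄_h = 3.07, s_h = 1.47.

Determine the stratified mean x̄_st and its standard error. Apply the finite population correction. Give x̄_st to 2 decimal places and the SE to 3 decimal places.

x̄_st = Σ W_h x̄_h = (1350·15.97 + 2500·3.07)/3850 = 7.59338
V̂(x̄_st) = Σ W_h² (1 − n_h/N_h) s_h²/n_h, with W_h = N_h/N and N = 3850:
  stratum 1: (1350/3850)²·(1 − 105/1350)·5.52²/105 = 0.0329057
  stratum 2: (2500/3850)²·(1 − 564/2500)·1.47²/564 = 0.00125106
V̂(x̄_st) = 0.0341567
SE(x̄_st) = √0.0341567 = 0.184815

x̄_st ≈ 7.59, SE ≈ 0.185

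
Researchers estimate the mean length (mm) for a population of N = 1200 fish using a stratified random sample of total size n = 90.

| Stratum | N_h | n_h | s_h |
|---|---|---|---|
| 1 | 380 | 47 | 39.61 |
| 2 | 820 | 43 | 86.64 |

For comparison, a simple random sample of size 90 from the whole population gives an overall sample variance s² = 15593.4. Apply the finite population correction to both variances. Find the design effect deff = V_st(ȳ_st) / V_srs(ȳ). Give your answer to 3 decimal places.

deff ≈ 0.500

V̂(ȳ_st) = Σ W_h² (1 − n_h/N_h) s_h²/n_h, with W_h = N_h/N and N = 1200:
  stratum 1: (380/1200)²·(1 − 47/380)·39.61²/47 = 2.93344
  stratum 2: (820/1200)²·(1 − 43/820)·86.64²/43 = 77.2397
V_st = 80.1732
V_srs = (1 − 90/1200)·15593.4/90 = 160.266
deff = V_st / V_srs = 80.1732/160.266 = 0.5003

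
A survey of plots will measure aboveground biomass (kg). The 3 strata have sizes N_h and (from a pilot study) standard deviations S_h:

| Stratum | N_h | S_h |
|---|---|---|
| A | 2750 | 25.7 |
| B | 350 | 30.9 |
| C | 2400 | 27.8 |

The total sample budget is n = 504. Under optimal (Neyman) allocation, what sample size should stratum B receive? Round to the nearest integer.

37

Neyman allocation: n_h = n · N_h S_h / Σ N_i S_i, with n = 504.
  stratum A: N_h·S_h = 2750·25.7 = 70675.00
  stratum B: N_h·S_h = 350·30.9 = 10815.00
  stratum C: N_h·S_h = 2400·27.8 = 66720.00
Σ N_h S_h = 148210.00
n for stratum B = 504·10815.00/148210.00 = 36.777 → 37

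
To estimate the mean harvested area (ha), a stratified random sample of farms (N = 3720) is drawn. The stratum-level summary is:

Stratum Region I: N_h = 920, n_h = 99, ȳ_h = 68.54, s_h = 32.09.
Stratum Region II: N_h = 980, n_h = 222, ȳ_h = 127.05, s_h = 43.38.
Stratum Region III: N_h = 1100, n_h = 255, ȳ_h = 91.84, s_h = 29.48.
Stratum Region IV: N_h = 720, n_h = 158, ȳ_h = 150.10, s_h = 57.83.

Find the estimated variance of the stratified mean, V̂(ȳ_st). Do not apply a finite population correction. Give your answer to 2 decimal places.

V̂(ȳ_st) = Σ W_h² s_h²/n_h, with W_h = N_h/N and N = 3720:
  stratum Region I: (920/3720)²·32.09²/99 = 0.636201
  stratum Region II: (980/3720)²·43.38²/222 = 0.588291
  stratum Region III: (1100/3720)²·29.48²/255 = 0.297999
  stratum Region IV: (720/3720)²·57.83²/158 = 0.792918
V̂(ȳ_st) = 2.31541

V̂(ȳ_st) ≈ 2.32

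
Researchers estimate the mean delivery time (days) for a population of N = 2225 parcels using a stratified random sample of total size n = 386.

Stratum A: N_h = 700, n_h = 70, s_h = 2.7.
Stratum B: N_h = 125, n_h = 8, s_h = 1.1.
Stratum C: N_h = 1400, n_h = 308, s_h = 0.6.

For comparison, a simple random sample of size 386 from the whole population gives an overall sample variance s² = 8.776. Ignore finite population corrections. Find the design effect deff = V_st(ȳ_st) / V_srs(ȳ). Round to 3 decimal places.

V̂(ȳ_st) = Σ W_h² s_h²/n_h, with W_h = N_h/N and N = 2225:
  stratum A: (700/2225)²·2.7²/70 = 0.0103078
  stratum B: (125/2225)²·1.1²/8 = 0.00047737
  stratum C: (1400/2225)²·0.6²/308 = 0.000462751
V_st = 0.0112479
V_srs = s²/n = 8.776/386 = 0.0227358
deff = V_st / V_srs = 0.0112479/0.0227358 = 0.4947

deff ≈ 0.495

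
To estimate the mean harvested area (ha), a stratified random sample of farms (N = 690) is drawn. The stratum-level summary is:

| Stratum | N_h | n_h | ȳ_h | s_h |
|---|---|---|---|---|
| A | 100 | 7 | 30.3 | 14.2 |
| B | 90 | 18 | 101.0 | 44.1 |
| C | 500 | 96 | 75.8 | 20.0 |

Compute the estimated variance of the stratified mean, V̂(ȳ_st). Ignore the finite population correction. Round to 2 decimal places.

V̂(ȳ_st) ≈ 4.63

V̂(ȳ_st) = Σ W_h² s_h²/n_h, with W_h = N_h/N and N = 690:
  stratum A: (100/690)²·14.2²/7 = 0.605035
  stratum B: (90/690)²·44.1²/18 = 1.83819
  stratum C: (500/690)²·20.0²/96 = 2.18792
V̂(ȳ_st) = 4.63115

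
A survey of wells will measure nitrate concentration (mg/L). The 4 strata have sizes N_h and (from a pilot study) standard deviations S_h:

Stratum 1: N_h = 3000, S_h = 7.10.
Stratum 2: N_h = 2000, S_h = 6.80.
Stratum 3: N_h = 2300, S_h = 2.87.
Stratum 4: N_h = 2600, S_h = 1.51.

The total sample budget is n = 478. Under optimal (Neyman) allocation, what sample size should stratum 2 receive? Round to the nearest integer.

143

Neyman allocation: n_h = n · N_h S_h / Σ N_i S_i, with n = 478.
  stratum 1: N_h·S_h = 3000·7.10 = 21300.00
  stratum 2: N_h·S_h = 2000·6.80 = 13600.00
  stratum 3: N_h·S_h = 2300·2.87 = 6601.00
  stratum 4: N_h·S_h = 2600·1.51 = 3926.00
Σ N_h S_h = 45427.00
n for stratum 2 = 478·13600.00/45427.00 = 143.104 → 143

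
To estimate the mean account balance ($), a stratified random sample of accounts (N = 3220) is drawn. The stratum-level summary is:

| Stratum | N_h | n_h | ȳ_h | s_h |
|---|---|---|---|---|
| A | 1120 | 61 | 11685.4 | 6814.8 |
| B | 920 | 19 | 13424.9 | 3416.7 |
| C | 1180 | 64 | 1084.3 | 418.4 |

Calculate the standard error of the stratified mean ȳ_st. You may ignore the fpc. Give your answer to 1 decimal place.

SE(ȳ_st) ≈ 377.7

V̂(ȳ_st) = Σ W_h² s_h²/n_h, with W_h = N_h/N and N = 3220:
  stratum A: (1120/3220)²·6814.8²/61 = 92108.7
  stratum B: (920/3220)²·3416.7²/19 = 50156.1
  stratum C: (1180/3220)²·418.4²/64 = 367.329
V̂(ȳ_st) = 142632
SE(ȳ_st) = √142632 = 377.667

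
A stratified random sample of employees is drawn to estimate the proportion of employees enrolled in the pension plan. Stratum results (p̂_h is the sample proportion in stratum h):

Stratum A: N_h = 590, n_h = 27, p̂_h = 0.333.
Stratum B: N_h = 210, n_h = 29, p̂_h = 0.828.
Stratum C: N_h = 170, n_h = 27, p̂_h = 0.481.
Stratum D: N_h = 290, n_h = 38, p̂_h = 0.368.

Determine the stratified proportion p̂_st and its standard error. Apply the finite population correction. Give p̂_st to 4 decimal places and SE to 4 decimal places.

p̂_st ≈ 0.4435, SE ≈ 0.0484

N = 1260; stratum weights W_h = N_h/N.
p̂_st = Σ W_h p̂_h = (590·0.333 + 210·0.828 + 170·0.481 + 290·0.368)/1260 = 0.44352
V̂(p̂_st) = Σ W_h² (1 − n_h/N_h) p̂_h(1−p̂_h)/(n_h−1):
  stratum A: (590/1260)²·(1 − 27/590)·0.333·0.667/26 = 0.00178738
  stratum B: (210/1260)²·(1 − 29/210)·0.828·0.172/28 = 0.000121775
  stratum C: (170/1260)²·(1 − 27/170)·0.481·0.519/26 = 0.000147022
  stratum D: (290/1260)²·(1 − 38/290)·0.368·0.632/37 = 0.000289348
V̂(p̂_st) = 0.00234552; SE = √V̂ = 0.0484306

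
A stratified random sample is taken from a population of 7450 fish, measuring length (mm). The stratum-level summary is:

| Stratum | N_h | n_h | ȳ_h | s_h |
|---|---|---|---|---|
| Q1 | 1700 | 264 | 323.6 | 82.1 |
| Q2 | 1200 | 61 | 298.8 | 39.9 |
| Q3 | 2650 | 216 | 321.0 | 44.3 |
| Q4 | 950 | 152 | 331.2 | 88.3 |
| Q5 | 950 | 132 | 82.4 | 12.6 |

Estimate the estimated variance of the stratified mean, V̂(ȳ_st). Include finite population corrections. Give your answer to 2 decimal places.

V̂(ȳ_st) ≈ 3.54

V̂(ȳ_st) = Σ W_h² (1 − n_h/N_h) s_h²/n_h, with W_h = N_h/N and N = 7450:
  stratum Q1: (1700/7450)²·(1 − 264/1700)·82.1²/264 = 1.12298
  stratum Q2: (1200/7450)²·(1 − 61/1200)·39.9²/61 = 0.6427
  stratum Q3: (2650/7450)²·(1 − 216/2650)·44.3²/216 = 1.05586
  stratum Q4: (950/7450)²·(1 − 152/950)·88.3²/152 = 0.700635
  stratum Q5: (950/7450)²·(1 − 132/950)·12.6²/132 = 0.0168396
V̂(ȳ_st) = 3.53902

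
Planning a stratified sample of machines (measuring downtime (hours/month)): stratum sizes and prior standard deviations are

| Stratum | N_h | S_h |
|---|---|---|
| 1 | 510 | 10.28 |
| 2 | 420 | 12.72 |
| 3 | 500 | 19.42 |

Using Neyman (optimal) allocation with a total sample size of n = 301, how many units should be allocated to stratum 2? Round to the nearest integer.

Neyman allocation: n_h = n · N_h S_h / Σ N_i S_i, with n = 301.
  stratum 1: N_h·S_h = 510·10.28 = 5242.80
  stratum 2: N_h·S_h = 420·12.72 = 5342.40
  stratum 3: N_h·S_h = 500·19.42 = 9710.00
Σ N_h S_h = 20295.20
n for stratum 2 = 301·5342.40/20295.20 = 79.234 → 79

79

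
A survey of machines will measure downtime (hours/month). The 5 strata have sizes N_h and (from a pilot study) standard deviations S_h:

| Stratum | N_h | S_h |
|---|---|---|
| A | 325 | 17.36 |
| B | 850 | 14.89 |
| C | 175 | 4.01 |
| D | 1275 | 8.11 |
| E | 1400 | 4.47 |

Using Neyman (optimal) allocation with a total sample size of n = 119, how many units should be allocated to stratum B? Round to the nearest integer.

42

Neyman allocation: n_h = n · N_h S_h / Σ N_i S_i, with n = 119.
  stratum A: N_h·S_h = 325·17.36 = 5642.00
  stratum B: N_h·S_h = 850·14.89 = 12656.50
  stratum C: N_h·S_h = 175·4.01 = 701.75
  stratum D: N_h·S_h = 1275·8.11 = 10340.25
  stratum E: N_h·S_h = 1400·4.47 = 6258.00
Σ N_h S_h = 35598.50
n for stratum B = 119·12656.50/35598.50 = 42.309 → 42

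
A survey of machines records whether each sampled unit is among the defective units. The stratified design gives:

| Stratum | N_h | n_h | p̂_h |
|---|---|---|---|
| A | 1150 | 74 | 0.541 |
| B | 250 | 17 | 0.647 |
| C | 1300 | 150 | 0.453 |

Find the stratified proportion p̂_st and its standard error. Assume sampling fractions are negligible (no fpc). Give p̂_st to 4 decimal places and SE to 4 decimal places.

p̂_st ≈ 0.5084, SE ≈ 0.0335

N = 2700; stratum weights W_h = N_h/N.
p̂_st = Σ W_h p̂_h = (1150·0.541 + 250·0.647 + 1300·0.453)/2700 = 0.50844
V̂(p̂_st) = Σ W_h² p̂_h(1−p̂_h)/(n_h−1):
  stratum A: (1150/2700)²·0.541·0.459/73 = 0.0006171
  stratum B: (250/2700)²·0.647·0.353/16 = 0.00012238
  stratum C: (1300/2700)²·0.453·0.547/149 = 0.00038553
V̂(p̂_st) = 0.00112501; SE = √V̂ = 0.0335412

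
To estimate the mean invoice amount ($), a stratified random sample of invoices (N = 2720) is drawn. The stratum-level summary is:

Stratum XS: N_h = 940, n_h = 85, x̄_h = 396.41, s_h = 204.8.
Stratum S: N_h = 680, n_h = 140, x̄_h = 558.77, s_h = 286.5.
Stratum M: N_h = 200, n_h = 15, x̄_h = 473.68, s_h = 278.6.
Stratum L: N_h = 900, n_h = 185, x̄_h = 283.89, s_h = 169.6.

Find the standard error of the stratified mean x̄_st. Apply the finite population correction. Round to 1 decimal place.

V̂(x̄_st) = Σ W_h² (1 − n_h/N_h) s_h²/n_h, with W_h = N_h/N and N = 2720:
  stratum XS: (940/2720)²·(1 − 85/940)·204.8²/85 = 53.604
  stratum S: (680/2720)²·(1 − 140/680)·286.5²/140 = 29.0995
  stratum M: (200/2720)²·(1 − 15/200)·278.6²/15 = 25.8782
  stratum L: (900/2720)²·(1 − 185/900)·169.6²/185 = 13.5235
V̂(x̄_st) = 122.105
SE(x̄_st) = √122.105 = 11.0501

SE(x̄_st) ≈ 11.1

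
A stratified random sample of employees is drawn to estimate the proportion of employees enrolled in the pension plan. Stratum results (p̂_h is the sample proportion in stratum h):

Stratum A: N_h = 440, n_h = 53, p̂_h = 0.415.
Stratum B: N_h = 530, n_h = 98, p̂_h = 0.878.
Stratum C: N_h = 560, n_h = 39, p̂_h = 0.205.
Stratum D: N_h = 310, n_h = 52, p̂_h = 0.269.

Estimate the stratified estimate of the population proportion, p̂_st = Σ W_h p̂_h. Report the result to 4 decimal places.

p̂_st ≈ 0.4599

N = 1840; stratum weights W_h = N_h/N.
p̂_st = Σ W_h p̂_h = (440·0.415 + 530·0.878 + 560·0.205 + 310·0.269)/1840 = 0.45985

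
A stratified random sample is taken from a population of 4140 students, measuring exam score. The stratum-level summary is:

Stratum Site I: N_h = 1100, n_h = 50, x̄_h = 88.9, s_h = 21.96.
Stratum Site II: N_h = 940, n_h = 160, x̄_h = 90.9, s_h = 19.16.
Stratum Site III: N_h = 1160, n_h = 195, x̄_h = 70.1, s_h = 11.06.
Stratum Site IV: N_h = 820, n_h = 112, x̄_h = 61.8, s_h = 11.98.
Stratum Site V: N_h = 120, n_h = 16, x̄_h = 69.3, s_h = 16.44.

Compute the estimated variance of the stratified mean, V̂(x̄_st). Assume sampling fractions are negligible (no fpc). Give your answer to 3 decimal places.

V̂(x̄_st) = Σ W_h² s_h²/n_h, with W_h = N_h/N and N = 4140:
  stratum Site I: (1100/4140)²·21.96²/50 = 0.680894
  stratum Site II: (940/4140)²·19.16²/160 = 0.118284
  stratum Site III: (1160/4140)²·11.06²/195 = 0.0492483
  stratum Site IV: (820/4140)²·11.98²/112 = 0.0502716
  stratum Site V: (120/4140)²·16.44²/16 = 0.0141921
V̂(x̄_st) = 0.91289

V̂(x̄_st) ≈ 0.913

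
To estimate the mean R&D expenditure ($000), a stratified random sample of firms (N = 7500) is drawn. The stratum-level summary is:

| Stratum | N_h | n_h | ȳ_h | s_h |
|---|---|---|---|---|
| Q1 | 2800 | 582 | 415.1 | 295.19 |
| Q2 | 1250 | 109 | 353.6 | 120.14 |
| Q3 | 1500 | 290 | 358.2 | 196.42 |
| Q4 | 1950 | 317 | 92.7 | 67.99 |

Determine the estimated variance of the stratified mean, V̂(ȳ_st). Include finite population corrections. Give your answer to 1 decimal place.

V̂(ȳ_st) ≈ 25.0

V̂(ȳ_st) = Σ W_h² (1 − n_h/N_h) s_h²/n_h, with W_h = N_h/N and N = 7500:
  stratum Q1: (2800/7500)²·(1 − 582/2800)·295.19²/582 = 16.5302
  stratum Q2: (1250/7500)²·(1 − 109/1250)·120.14²/109 = 3.35755
  stratum Q3: (1500/7500)²·(1 − 290/1500)·196.42²/290 = 4.29267
  stratum Q4: (1950/7500)²·(1 − 317/1950)·67.99²/317 = 0.825523
V̂(ȳ_st) = 25.0059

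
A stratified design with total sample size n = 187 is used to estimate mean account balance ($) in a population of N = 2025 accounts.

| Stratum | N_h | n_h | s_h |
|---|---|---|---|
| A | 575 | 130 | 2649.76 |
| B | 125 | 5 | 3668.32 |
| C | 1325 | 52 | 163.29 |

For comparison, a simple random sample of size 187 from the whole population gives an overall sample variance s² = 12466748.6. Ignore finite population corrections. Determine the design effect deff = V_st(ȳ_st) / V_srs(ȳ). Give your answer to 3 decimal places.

V̂(ȳ_st) = Σ W_h² s_h²/n_h, with W_h = N_h/N and N = 2025:
  stratum A: (575/2025)²·2649.76²/130 = 4354.67
  stratum B: (125/2025)²·3668.32²/5 = 10255
  stratum C: (1325/2025)²·163.29²/52 = 219.532
V_st = 14829.2
V_srs = s²/n = 12466748.6/187 = 66667.1
deff = V_st / V_srs = 14829.2/66667.1 = 0.2224

deff ≈ 0.222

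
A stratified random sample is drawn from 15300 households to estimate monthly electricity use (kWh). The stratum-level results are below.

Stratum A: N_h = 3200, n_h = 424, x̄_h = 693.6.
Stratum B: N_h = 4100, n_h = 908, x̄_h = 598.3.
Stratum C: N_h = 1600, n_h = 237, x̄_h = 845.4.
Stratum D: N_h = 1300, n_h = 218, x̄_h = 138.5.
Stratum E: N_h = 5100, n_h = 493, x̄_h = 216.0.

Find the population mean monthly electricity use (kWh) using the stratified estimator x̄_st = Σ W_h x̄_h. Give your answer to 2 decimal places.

N = Σ N_h = 15300. Stratum weights W_h = N_h/N.
x̄_st = (3200·693.6 + 4100·598.3 + 1600·845.4 + 1300·138.5 + 5100·216.0) / 15300 = 477.5712

x̄_st ≈ 477.57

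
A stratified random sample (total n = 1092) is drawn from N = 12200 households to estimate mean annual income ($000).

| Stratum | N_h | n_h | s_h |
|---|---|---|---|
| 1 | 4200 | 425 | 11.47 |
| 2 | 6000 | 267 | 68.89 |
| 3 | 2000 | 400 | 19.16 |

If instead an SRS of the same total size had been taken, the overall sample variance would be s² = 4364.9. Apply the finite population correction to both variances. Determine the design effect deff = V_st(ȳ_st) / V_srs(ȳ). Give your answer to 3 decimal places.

V̂(ȳ_st) = Σ W_h² (1 − n_h/N_h) s_h²/n_h, with W_h = N_h/N and N = 12200:
  stratum 1: (4200/12200)²·(1 − 425/4200)·11.47²/425 = 0.032975
  stratum 2: (6000/12200)²·(1 − 267/6000)·68.89²/267 = 4.10785
  stratum 3: (2000/12200)²·(1 − 400/2000)·19.16²/400 = 0.0197316
V_st = 4.16056
V_srs = (1 − 1092/12200)·4364.9/1092 = 3.63938
deff = V_st / V_srs = 4.16056/3.63938 = 1.1432

deff ≈ 1.143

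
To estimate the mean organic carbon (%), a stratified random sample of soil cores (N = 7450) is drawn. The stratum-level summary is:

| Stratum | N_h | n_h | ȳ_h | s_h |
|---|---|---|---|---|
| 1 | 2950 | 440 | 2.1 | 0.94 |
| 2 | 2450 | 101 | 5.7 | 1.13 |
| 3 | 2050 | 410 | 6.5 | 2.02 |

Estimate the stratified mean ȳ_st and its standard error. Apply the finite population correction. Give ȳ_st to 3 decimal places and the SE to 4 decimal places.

ȳ_st ≈ 4.495, SE ≈ 0.0467

ȳ_st = Σ W_h ȳ_h = (2950·2.1 + 2450·5.7 + 2050·6.5)/7450 = 4.49463
V̂(ȳ_st) = Σ W_h² (1 − n_h/N_h) s_h²/n_h, with W_h = N_h/N and N = 7450:
  stratum 1: (2950/7450)²·(1 − 440/2950)·0.94²/440 = 0.000267908
  stratum 2: (2450/7450)²·(1 − 101/2450)·1.13²/101 = 0.00131091
  stratum 3: (2050/7450)²·(1 − 410/2050)·2.02²/410 = 0.000602843
V̂(ȳ_st) = 0.00218166
SE(ȳ_st) = √0.00218166 = 0.0467082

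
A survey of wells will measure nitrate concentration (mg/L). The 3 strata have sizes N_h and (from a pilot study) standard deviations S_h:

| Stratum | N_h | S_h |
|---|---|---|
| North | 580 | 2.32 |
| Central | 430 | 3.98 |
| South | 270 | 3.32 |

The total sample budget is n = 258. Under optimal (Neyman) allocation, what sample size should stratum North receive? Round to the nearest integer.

Neyman allocation: n_h = n · N_h S_h / Σ N_i S_i, with n = 258.
  stratum North: N_h·S_h = 580·2.32 = 1345.60
  stratum Central: N_h·S_h = 430·3.98 = 1711.40
  stratum South: N_h·S_h = 270·3.32 = 896.40
Σ N_h S_h = 3953.40
n for stratum North = 258·1345.60/3953.40 = 87.814 → 88

88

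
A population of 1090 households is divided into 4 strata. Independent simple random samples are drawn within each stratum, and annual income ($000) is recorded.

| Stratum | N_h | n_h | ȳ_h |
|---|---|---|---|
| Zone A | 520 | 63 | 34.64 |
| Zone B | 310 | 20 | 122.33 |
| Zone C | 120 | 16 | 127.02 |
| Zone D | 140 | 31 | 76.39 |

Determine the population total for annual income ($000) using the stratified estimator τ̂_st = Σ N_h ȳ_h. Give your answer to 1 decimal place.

τ̂_st = Σ N_h ȳ_h = 520·34.64 + 310·122.33 + 120·127.02 + 140·76.39 = 81872.1

τ̂_st ≈ 81872.1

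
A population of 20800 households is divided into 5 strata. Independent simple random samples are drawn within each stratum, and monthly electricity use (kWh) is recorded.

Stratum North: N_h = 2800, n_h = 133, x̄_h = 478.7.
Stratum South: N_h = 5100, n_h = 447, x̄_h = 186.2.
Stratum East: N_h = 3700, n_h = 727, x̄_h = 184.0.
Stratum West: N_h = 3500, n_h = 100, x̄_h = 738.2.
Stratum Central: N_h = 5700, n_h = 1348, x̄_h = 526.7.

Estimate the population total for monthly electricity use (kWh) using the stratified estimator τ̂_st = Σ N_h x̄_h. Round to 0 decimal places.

τ̂_st ≈ 8556670

τ̂_st = Σ N_h x̄_h = 2800·478.7 + 5100·186.2 + 3700·184.0 + 3500·738.2 + 5700·526.7 = 8556670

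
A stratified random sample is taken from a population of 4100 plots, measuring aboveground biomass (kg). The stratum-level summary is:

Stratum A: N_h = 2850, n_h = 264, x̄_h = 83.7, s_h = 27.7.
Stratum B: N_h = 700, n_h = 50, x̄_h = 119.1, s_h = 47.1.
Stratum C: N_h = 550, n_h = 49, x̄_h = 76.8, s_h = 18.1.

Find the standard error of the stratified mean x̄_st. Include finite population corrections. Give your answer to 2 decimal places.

V̂(x̄_st) = Σ W_h² (1 − n_h/N_h) s_h²/n_h, with W_h = N_h/N and N = 4100:
  stratum A: (2850/4100)²·(1 − 264/2850)·27.7²/264 = 1.27427
  stratum B: (700/4100)²·(1 − 50/700)·47.1²/50 = 1.20092
  stratum C: (550/4100)²·(1 − 49/550)·18.1²/49 = 0.109596
V̂(x̄_st) = 2.58479
SE(x̄_st) = √2.58479 = 1.60773

SE(x̄_st) ≈ 1.61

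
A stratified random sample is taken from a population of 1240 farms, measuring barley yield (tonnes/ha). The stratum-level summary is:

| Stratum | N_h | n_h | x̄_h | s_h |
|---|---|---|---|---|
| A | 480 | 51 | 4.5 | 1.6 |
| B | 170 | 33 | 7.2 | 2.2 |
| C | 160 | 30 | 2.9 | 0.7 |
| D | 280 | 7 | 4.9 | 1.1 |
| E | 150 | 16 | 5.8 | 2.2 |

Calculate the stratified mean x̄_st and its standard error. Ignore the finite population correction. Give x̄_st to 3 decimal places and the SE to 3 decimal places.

x̄_st ≈ 4.911, SE ≈ 0.154

x̄_st = Σ W_h x̄_h = (480·4.5 + 170·7.2 + 160·2.9 + 280·4.9 + 150·5.8)/1240 = 4.91129
V̂(x̄_st) = Σ W_h² s_h²/n_h, with W_h = N_h/N and N = 1240:
  stratum A: (480/1240)²·1.6²/51 = 0.00752158
  stratum B: (170/1240)²·2.2²/33 = 0.00275668
  stratum C: (160/1240)²·0.7²/30 = 0.000271939
  stratum D: (280/1240)²·1.1²/7 = 0.00881374
  stratum E: (150/1240)²·2.2²/16 = 0.00442654
V̂(x̄_st) = 0.0237905
SE(x̄_st) = √0.0237905 = 0.154242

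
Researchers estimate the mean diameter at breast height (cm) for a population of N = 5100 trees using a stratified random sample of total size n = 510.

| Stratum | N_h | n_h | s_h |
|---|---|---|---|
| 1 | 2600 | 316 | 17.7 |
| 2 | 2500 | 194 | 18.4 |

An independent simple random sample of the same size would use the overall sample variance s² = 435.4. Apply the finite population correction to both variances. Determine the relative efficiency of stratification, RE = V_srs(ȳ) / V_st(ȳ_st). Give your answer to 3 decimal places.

V̂(ȳ_st) = Σ W_h² (1 − n_h/N_h) s_h²/n_h, with W_h = N_h/N and N = 5100:
  stratum 1: (2600/5100)²·(1 − 316/2600)·17.7²/316 = 0.226354
  stratum 2: (2500/5100)²·(1 − 194/2500)·18.4²/194 = 0.386806
V_st = 0.61316
V_srs = (1 − 510/5100)·435.4/510 = 0.768353
Relative efficiency = V_srs / V_st = 0.768353/0.61316 = 1.2531

RE ≈ 1.253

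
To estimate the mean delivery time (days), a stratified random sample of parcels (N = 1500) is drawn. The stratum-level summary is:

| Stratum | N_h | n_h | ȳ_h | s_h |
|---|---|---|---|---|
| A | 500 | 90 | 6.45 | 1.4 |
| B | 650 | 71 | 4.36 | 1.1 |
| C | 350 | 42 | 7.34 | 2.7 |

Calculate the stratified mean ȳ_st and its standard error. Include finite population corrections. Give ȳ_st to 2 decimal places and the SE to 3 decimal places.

ȳ_st ≈ 5.75, SE ≈ 0.115

ȳ_st = Σ W_h ȳ_h = (500·6.45 + 650·4.36 + 350·7.34)/1500 = 5.75200
V̂(ȳ_st) = Σ W_h² (1 − n_h/N_h) s_h²/n_h, with W_h = N_h/N and N = 1500:
  stratum A: (500/1500)²·(1 − 90/500)·1.4²/90 = 0.0019842
  stratum B: (650/1500)²·(1 − 71/650)·1.1²/71 = 0.0028506
  stratum C: (350/1500)²·(1 − 42/350)·2.7²/42 = 0.008316
V̂(ȳ_st) = 0.0131508
SE(ȳ_st) = √0.0131508 = 0.114677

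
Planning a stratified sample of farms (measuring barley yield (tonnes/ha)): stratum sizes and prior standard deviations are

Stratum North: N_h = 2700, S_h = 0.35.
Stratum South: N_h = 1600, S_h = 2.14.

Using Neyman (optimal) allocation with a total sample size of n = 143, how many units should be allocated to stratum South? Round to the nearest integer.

112

Neyman allocation: n_h = n · N_h S_h / Σ N_i S_i, with n = 143.
  stratum North: N_h·S_h = 2700·0.35 = 945.00
  stratum South: N_h·S_h = 1600·2.14 = 3424.00
Σ N_h S_h = 4369.00
n for stratum South = 143·3424.00/4369.00 = 112.070 → 112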